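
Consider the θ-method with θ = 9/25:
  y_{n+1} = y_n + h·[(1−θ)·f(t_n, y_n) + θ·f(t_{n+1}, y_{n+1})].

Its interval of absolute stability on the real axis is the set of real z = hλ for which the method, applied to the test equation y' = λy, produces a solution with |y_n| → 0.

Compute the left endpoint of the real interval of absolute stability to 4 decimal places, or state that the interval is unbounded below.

z* = -7.1429.

With y'=λy (z=hλ):
  y_{n+1} = y_n + z·[16/25·y_n + 9/25·y_{n+1}] ⇒ (1 − 9/25z)y_{n+1} = (1 + 16/25z)y_n
  R(z) = (1 + 16/25z)/(1 − 9/25z).

Boundary: |R(x)|=1, x<0.
x=-0.35: |R|=0.6892
R=−1: 1+16/25x = −1+9/25x ⇒ -7/25x=2 ⇒ x=2/(-7/25)=-7.1429
Confirm numerically:
  x=-6.643: |R|=0.95873 <1
  x=-6.012: |R|=0.89993 <1
  x=-4.989: |R|=0.78431 <1
  x=-7.500: |R|=1.02703 >1
  x=-7.372: |R|=1.01756 >1
Interval (-7.1429, 0).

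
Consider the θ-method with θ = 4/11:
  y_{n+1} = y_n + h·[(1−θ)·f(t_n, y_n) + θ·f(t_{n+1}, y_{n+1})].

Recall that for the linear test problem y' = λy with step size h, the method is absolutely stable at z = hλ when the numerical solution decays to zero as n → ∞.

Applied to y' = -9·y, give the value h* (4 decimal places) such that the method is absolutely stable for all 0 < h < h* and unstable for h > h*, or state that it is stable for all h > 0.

(-7.3333,0); λ=-9 ⇒ h* = (22/3)/9 = 0.8148.

Set f=λy, z=hλ:
  y_{n+1} = y_n + z·[7/11·y_n + 4/11·y_{n+1}] ⇒ (1 − 4/11z)y_{n+1} = (1 + 7/11z)y_n
  so R(z) = (1 + 7/11z)/(1 − 4/11z).

Need |R(x)|<1, x<0.
x=-0.59: |R|=0.5142
R=−1: 1+7/11x = −1+4/11x ⇒ -3/11x=2 ⇒ x=2/(-3/11)=-7.3333
Confirm numerically:
  x=-6.628: |R|=0.94359 <1
  x=-5.513: |R|=0.83478 <1
  x=-4.242: |R|=0.66841 <1
  x=-7.809: |R|=1.03379 >1
  x=-7.484: |R|=1.01104 >1
  x=-7.388: |R|=1.00404 >1
So |R|<1 on (-7.3333, 0).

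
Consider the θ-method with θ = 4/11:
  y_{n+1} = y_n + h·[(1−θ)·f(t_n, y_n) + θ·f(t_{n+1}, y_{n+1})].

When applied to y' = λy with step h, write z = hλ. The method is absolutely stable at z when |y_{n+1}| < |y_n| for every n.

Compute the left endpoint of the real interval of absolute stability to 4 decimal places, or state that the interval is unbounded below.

With y'=λy (z=hλ):
  y_{n+1} = y_n + z·[7/11·y_n + 4/11·y_{n+1}] ⇒ (1 − 4/11z)y_{n+1} = (1 + 7/11z)y_n
  ⇒ R(z) = (1 + 7/11z)/(1 − 4/11z).

Need |R(x)|<1, x<0.
x=-1.04: |R|=0.2454
R=−1: 1+7/11x = −1+4/11x ⇒ -3/11x=2 ⇒ x=2/(-3/11)=-7.3333
Confirm numerically:
  x=-6.576: |R|=0.93910 <1
  x=-6.445: |R|=0.92754 <1
  x=-6.028: |R|=0.88847 <1
  x=-5.948: |R|=0.88055 <1
  x=-7.886: |R|=1.03897 >1
  x=-7.787: |R|=1.03229 >1
  x=-7.516: |R|=1.01335 >1
So |R|<1 on (-7.3333, 0).

left endpoint -7.3333.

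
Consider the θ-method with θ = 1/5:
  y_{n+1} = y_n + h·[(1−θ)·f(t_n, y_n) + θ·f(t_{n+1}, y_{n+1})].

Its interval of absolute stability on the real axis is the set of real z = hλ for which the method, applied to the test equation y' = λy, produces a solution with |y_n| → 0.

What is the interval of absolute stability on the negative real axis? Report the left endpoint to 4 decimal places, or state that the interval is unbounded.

With y'=λy (z=hλ):
  y_{n+1} = y_n + z·[4/5·y_n + 1/5·y_{n+1}] ⇒ (1 − 1/5z)y_{n+1} = (1 + 4/5z)y_n
  ⇒ R(z) = (1 + 4/5z)/(1 − 1/5z).

Need |R(x)|<1, x<0.
x=-1.59: |R|=0.2064
R=−1: 1+4/5x = −1+1/5x ⇒ -3/5x=2 ⇒ x=2/(-3/5)=-3.3333
Confirm numerically:
  x=-2.129: |R|=0.49320 <1
  x=-1.932: |R|=0.39354 <1
  x=-1.813: |R|=0.33054 <1
  x=-3.747: |R|=1.14188 >1
  x=-3.611: |R|=1.09674 >1
  x=-3.609: |R|=1.09606 >1
Interval (-3.3333, 0).

z∈(-3.3333,0).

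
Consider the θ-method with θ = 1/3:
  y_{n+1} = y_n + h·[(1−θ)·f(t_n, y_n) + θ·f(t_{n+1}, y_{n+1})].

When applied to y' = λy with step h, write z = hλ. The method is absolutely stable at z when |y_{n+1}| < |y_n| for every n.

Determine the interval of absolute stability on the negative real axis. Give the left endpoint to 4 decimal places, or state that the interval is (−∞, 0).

Test eqn y'=λy, z=hλ:
  y_{n+1} = y_n + z·[2/3·y_n + 1/3·y_{n+1}] ⇒ (1 − 1/3z)y_{n+1} = (1 + 2/3z)y_n
  Hence R(z) = (1 + 2/3z)/(1 − 1/3z).

Need |R(x)|<1, x<0.
x=-1.56: |R|=0.0263
R=−1: 1+2/3x = −1+1/3x ⇒ -1/3x=2 ⇒ x=2/(-1/3)=-6.0000
Confirm numerically:
  x=-5.507: |R|=0.94205 <1
  x=-4.942: |R|=0.86678 <1
  x=-4.625: |R|=0.81967 <1
  x=-4.351: |R|=0.77568 <1
  x=-6.590: |R|=1.06152 >1
  x=-6.566: |R|=1.05917 >1
  x=-6.124: |R|=1.01359 >1
Interval (-6.0000, 0).

(-6.0000, 0).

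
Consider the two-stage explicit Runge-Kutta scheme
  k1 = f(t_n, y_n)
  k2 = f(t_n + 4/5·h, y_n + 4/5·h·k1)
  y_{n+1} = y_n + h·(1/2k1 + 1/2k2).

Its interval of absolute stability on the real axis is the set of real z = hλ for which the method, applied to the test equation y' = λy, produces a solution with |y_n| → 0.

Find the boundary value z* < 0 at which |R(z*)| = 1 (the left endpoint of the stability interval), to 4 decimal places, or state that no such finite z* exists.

left endpoint -2.5000.

With y'=λy (z=hλ):
  k1=λy_n ⇒ h·k1=z·y_n;  k2=λ(1+4/5z)y_n ⇒ h·k2=z(1+4/5z)y_n
  y_{n+1}/y_n = 1 + 1/2z + 1/2z(1+4/5z) = 1 + z + 2/5z²
  Hence R(z) = 1 + z + 2/5z².

Find x<0 with |R(x)|<1.
x=-0.52: |R|=0.5882
R=1: x+2/5x²=0 ⇒ x=−5/2=-2.5000; min R=1−1/(4·2/5)=0.3750>−1
Confirm numerically:
  x=-1.751: |R|=0.47540 <1
  x=-1.303: |R|=0.37612 <1
  x=-1.115: |R|=0.38229 <1
  x=-1.015: |R|=0.39709 <1
  x=-3.040: |R|=1.65664 >1
  x=-2.799: |R|=1.33476 >1
  x=-2.584: |R|=1.08682 >1
Stable set (-2.5000, 0).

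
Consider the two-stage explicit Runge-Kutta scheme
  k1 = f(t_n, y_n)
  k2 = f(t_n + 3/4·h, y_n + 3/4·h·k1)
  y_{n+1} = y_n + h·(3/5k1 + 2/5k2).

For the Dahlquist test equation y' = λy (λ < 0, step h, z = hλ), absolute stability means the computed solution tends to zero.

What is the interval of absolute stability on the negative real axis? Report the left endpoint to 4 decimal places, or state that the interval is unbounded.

(-3.3333, 0).

On y'=λy, z=hλ:
  k1=λy_n ⇒ h·k1=z·y_n;  k2=λ(1+3/4z)y_n ⇒ h·k2=z(1+3/4z)y_n
  y_{n+1}/y_n = 1 + 3/5z + 2/5z(1+3/4z) = 1 + z + 3/10z²
  ⇒ R(z) = 1 + z + 3/10z².

Find x<0 with |R(x)|<1.
x=-1.24: |R|=0.2213
R=1: x+3/10x²=0 ⇒ x=−10/3=-3.3333; min R=1−1/(4·3/10)=0.1667>−1
Confirm numerically:
  x=-2.344: |R|=0.30430 <1
  x=-1.918: |R|=0.18562 <1
  x=-1.686: |R|=0.16678 <1
  x=-3.585: |R|=1.27067 >1
  x=-3.565: |R|=1.24777 >1
  x=-3.404: |R|=1.07216 >1
So |R|<1 on (-3.3333, 0).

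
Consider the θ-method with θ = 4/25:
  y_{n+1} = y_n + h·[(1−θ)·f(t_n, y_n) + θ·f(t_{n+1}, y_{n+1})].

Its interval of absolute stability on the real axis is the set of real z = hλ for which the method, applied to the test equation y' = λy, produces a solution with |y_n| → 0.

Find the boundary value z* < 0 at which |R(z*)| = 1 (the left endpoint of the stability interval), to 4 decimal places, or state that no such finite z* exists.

Set f=λy, z=hλ:
  y_{n+1} = y_n + z·[21/25·y_n + 4/25·y_{n+1}] ⇒ (1 − 4/25z)y_{n+1} = (1 + 21/25z)y_n
  so R(z) = (1 + 21/25z)/(1 − 4/25z).

Solve |R(x)|<1 on ℝ⁻.
x=-1.37: |R|=0.1237
R=−1: 1+21/25x = −1+4/25x ⇒ -17/25x=2 ⇒ x=2/(-17/25)=-2.9412
Confirm numerically:
  x=-2.604: |R|=0.83815 <1
  x=-1.837: |R|=0.41972 <1
  x=-1.830: |R|=0.41553 <1
  x=-3.295: |R|=1.15754 >1
  x=-3.260: |R|=1.14248 >1
Interval (-2.9412, 0).

z* = -2.9412.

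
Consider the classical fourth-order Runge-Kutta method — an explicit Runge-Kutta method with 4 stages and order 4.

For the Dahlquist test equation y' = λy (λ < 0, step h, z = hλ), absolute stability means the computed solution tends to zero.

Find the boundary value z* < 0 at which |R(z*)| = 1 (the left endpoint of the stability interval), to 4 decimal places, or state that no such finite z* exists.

Set f=λy, z=hλ:
  order 4, 4-stage ⇒ R(z)=1+z+z^2/2+z^3/6+z^4/24
  (e.g. R(-1.19)=0.32075, |R|=0.32075)

Solve |R(x)|<1 on ℝ⁻.
x=-1.19: |R|=0.3207
|R(-1.47)|=0.2756 |R(-0.78)|=0.4605 |R(-0.57)|=0.5660
Bisect:
  x_lo=-3.5643 |R|=2.9657  x_hi=-0.3407 |R|=0.7113
  mid=-1.95251 |R|=0.31861 →hi
  mid=-2.75839 |R|=0.96019 →hi
  mid=-3.16133 |R|=1.73163 →lo
  mid=-2.95986 |R|=1.29672 →lo
  mid=-2.85913 |R|=1.11715 →lo
  mid=-2.80876 |R|=1.03596 →lo
  mid=-2.78358 |R|=0.99741 →hi
  ...
  [-2.78535,-2.78515] ⇒ x*=-2.7853
So |R|<1 on (-2.7853, 0).

z* = -2.7853.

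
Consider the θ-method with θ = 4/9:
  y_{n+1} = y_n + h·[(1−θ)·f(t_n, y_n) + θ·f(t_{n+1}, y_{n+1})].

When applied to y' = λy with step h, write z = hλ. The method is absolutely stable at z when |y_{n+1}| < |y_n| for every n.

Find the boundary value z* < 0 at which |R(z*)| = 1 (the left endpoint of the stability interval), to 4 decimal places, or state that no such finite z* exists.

z* = -18.0000.

Test eqn y'=λy, z=hλ:
  y_{n+1} = y_n + z·[5/9·y_n + 4/9·y_{n+1}] ⇒ (1 − 4/9z)y_{n+1} = (1 + 5/9z)y_n
  Hence R(z) = (1 + 5/9z)/(1 − 4/9z).

Need |R(x)|<1, x<0.
x=-1.77: |R|=0.0093
R=−1: 1+5/9x = −1+4/9x ⇒ -1/9x=2 ⇒ x=2/(-1/9)=-18.0000
Confirm numerically:
  x=-16.492: |R|=0.97988 <1
  x=-11.141: |R|=0.87195 <1
  x=-9.508: |R|=0.81944 <1
  x=-8.389: |R|=0.77416 <1
  x=-18.433: |R|=1.00523 >1
  x=-18.227: |R|=1.00277 >1
Interval (-18.0000, 0).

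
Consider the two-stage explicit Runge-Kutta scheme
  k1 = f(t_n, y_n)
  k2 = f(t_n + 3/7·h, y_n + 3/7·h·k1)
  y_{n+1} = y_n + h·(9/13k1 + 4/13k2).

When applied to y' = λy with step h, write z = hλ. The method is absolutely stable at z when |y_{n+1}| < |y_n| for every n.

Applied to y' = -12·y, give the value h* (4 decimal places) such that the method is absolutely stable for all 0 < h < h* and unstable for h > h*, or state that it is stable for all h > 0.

(-7.5833,0); λ=-12 ⇒ h* = (91/12)/12 = 0.6319.

Test eqn y'=λy, z=hλ:
  k1=λy_n ⇒ h·k1=z·y_n;  k2=λ(1+3/7z)y_n ⇒ h·k2=z(1+3/7z)y_n
  y_{n+1}/y_n = 1 + 9/13z + 4/13z(1+3/7z) = 1 + z + 12/91z²
  so R(z) = 1 + z + 12/91z².

Find x<0 with |R(x)|<1.
x=-0.74: |R|=0.3322
R=1: x+12/91x²=0 ⇒ x=−91/12=-7.5833; min R=1−1/(4·12/91)=-0.8958>−1
Confirm numerically:
  x=-6.666: |R|=0.19363 <1
  x=-6.327: |R|=0.04820 <1
  x=-3.762: |R|=0.89572 <1
  x=-8.070: |R|=1.51790 >1
  x=-7.645: |R|=1.06217 >1
Interval (-7.5833, 0).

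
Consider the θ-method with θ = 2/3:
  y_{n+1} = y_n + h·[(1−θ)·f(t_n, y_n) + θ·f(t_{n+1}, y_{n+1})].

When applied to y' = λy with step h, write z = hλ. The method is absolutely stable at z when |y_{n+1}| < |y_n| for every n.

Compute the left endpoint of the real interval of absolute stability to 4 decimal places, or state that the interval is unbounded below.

Test eqn y'=λy, z=hλ:
  y_{n+1} = y_n + z·[1/3·y_n + 2/3·y_{n+1}] ⇒ (1 − 2/3z)y_{n+1} = (1 + 1/3z)y_n
  Hence R(z) = (1 + 1/3z)/(1 − 2/3z).

Need |R(x)|<1, x<0.
x=-0.99: |R|=0.4036
x=-2: |R|=0.1429
x=-10: |R|=0.3043
x=-100: |R|=0.4778
θ=2/3≥1/2 ⇒ |1+1/3x|<|1−2/3x| ∀x<0 ⇒ unbounded interval.

(−∞, 0) — no finite endpoint.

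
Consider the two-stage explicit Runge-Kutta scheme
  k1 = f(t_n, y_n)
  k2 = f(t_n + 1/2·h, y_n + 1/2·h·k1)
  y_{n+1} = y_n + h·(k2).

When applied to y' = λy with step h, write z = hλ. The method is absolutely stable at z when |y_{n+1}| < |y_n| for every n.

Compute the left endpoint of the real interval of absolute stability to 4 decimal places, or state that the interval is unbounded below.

left endpoint -2.0000.

Test eqn y'=λy, z=hλ:
  k1=λy_n ⇒ h·k1=z·y_n;  k2=λ(1+1/2z)y_n ⇒ h·k2=z(1+1/2z)y_n
  y_{n+1}/y_n = 1 + z(1+1/2z) = 1 + z + 1/2z²
  R(z) = 1 + z + 1/2z².

Find x<0 with |R(x)|<1.
x=-0.76: |R|=0.5288
R=1: x+1/2x²=0 ⇒ x=−2=-2.0000; min R=1−1/(4·1/2)=0.5000>−1
Confirm numerically:
  x=-1.813: |R|=0.83048 <1
  x=-1.441: |R|=0.59724 <1
  x=-1.123: |R|=0.50756 <1
  x=-1.066: |R|=0.50218 <1
  x=-2.571: |R|=1.73402 >1
  x=-2.333: |R|=1.38844 >1
  x=-2.101: |R|=1.10610 >1
Stable set (-2.0000, 0).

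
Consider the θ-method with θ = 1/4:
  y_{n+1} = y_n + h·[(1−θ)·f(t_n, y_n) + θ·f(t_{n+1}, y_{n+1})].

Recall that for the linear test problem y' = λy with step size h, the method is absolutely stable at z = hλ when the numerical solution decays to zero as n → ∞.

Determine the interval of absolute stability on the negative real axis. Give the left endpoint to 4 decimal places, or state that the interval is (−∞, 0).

On y'=λy, z=hλ:
  y_{n+1} = y_n + z·[3/4·y_n + 1/4·y_{n+1}] ⇒ (1 − 1/4z)y_{n+1} = (1 + 3/4z)y_n
  so R(z) = (1 + 3/4z)/(1 − 1/4z).

Solve |R(x)|<1 on ℝ⁻.
x=-1.78: |R|=0.2318
R=−1: 1+3/4x = −1+1/4x ⇒ -1/2x=2 ⇒ x=2/(-1/2)=-4.0000
Confirm numerically:
  x=-3.896: |R|=0.97366 <1
  x=-3.501: |R|=0.86695 <1
  x=-2.555: |R|=0.55912 <1
  x=-2.484: |R|=0.53239 <1
  x=-4.580: |R|=1.13520 >1
  x=-4.469: |R|=1.11076 >1
Stable set (-4.0000, 0).

(-4.0000, 0).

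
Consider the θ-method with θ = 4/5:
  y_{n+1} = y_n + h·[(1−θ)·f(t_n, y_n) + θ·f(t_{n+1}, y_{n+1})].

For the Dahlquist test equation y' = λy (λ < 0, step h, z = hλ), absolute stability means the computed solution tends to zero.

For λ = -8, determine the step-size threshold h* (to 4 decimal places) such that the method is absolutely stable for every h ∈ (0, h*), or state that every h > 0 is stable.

(−∞, 0) — no finite endpoint. Any h>0 works for λ=-8.

Test eqn y'=λy, z=hλ:
  y_{n+1} = y_n + z·[1/5·y_n + 4/5·y_{n+1}] ⇒ (1 − 4/5z)y_{n+1} = (1 + 1/5z)y_n
  R(z) = (1 + 1/5z)/(1 − 4/5z).

Boundary: |R(x)|=1, x<0.
x=-0.57: |R|=0.6085
x=-2: |R|=0.2308
x=-10: |R|=0.1111
x=-100: |R|=0.2346
θ=4/5≥1/2 ⇒ |1+1/5x|<|1−4/5x| ∀x<0 ⇒ stable on all of ℝ⁻.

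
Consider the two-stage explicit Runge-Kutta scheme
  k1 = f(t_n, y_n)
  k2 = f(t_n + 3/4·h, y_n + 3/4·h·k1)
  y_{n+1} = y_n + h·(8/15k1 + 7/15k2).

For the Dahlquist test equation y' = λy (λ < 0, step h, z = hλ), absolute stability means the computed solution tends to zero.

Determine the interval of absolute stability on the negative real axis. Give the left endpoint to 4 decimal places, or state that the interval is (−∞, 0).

z∈(-2.8571,0).

Test eqn y'=λy, z=hλ:
  k1=λy_n ⇒ h·k1=z·y_n;  k2=λ(1+3/4z)y_n ⇒ h·k2=z(1+3/4z)y_n
  y_{n+1}/y_n = 1 + 8/15z + 7/15z(1+3/4z) = 1 + z + 7/20z²
  so R(z) = 1 + z + 7/20z².

Boundary: |R(x)|=1, x<0.
x=-0.71: |R|=0.4664
R=1: x+7/20x²=0 ⇒ x=−20/7=-2.8571; min R=1−1/(4·7/20)=0.2857>−1
Confirm numerically:
  x=-2.552: |R|=0.72745 <1
  x=-1.858: |R|=0.35026 <1
  x=-1.449: |R|=0.28586 <1
  x=-2.946: |R|=1.09162 >1
  x=-2.886: |R|=1.02915 >1
So |R|<1 on (-2.8571, 0).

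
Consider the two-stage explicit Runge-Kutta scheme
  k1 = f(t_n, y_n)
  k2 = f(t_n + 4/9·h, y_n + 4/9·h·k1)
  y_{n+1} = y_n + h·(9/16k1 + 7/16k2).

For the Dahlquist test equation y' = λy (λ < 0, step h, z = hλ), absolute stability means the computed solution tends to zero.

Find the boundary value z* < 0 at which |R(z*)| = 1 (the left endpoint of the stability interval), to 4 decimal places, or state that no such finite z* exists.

Test eqn y'=λy, z=hλ:
  k1=λy_n ⇒ h·k1=z·y_n;  k2=λ(1+4/9z)y_n ⇒ h·k2=z(1+4/9z)y_n
  y_{n+1}/y_n = 1 + 9/16z + 7/16z(1+4/9z) = 1 + z + 7/36z²
  so R(z) = 1 + z + 7/36z².

Solve |R(x)|<1 on ℝ⁻.
x=-1.1: |R|=0.1353
R=1: x+7/36x²=0 ⇒ x=−36/7=-5.1429; min R=1−1/(4·7/36)=-0.2857>−1
Confirm numerically:
  x=-4.720: |R|=0.61191 <1
  x=-4.289: |R|=0.28791 <1
  x=-3.609: |R|=0.07638 <1
  x=-2.504: |R|=0.28483 <1
  x=-5.541: |R|=1.42897 >1
  x=-5.211: |R|=1.06905 >1
Stable set (-5.1429, 0).

z* = -5.1429.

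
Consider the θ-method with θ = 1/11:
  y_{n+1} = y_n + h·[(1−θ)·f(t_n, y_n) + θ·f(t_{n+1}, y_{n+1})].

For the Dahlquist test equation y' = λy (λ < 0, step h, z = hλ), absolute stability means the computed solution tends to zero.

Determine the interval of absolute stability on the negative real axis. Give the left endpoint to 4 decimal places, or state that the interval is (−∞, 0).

z∈(-2.4444,0).

Set f=λy, z=hλ:
  y_{n+1} = y_n + z·[10/11·y_n + 1/11·y_{n+1}] ⇒ (1 − 1/11z)y_{n+1} = (1 + 10/11z)y_n
  Hence R(z) = (1 + 10/11z)/(1 − 1/11z).

Boundary: |R(x)|=1, x<0.
x=-1.03: |R|=0.0582
R=−1: 1+10/11x = −1+1/11x ⇒ -9/11x=2 ⇒ x=2/(-9/11)=-2.4444
Confirm numerically:
  x=-2.375: |R|=0.95327 <1
  x=-2.112: |R|=0.77181 <1
  x=-1.801: |R|=0.54761 <1
  x=-1.771: |R|=0.52541 <1
  x=-2.815: |R|=1.24140 >1
  x=-2.779: |R|=1.21852 >1
  x=-2.712: |R|=1.17561 >1
So |R|<1 on (-2.4444, 0).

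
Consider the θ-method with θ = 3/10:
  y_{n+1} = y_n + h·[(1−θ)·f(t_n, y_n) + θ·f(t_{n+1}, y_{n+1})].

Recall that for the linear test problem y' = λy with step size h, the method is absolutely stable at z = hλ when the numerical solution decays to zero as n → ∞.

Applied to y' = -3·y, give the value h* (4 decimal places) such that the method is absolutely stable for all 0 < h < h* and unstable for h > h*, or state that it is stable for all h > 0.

Set f=λy, z=hλ:
  y_{n+1} = y_n + z·[7/10·y_n + 3/10·y_{n+1}] ⇒ (1 − 3/10z)y_{n+1} = (1 + 7/10z)y_n
  R(z) = (1 + 7/10z)/(1 − 3/10z).

Find x<0 with |R(x)|<1.
x=-1.09: |R|=0.1786
R=−1: 1+7/10x = −1+3/10x ⇒ -2/5x=2 ⇒ x=2/(-2/5)=-5.0000
Confirm numerically:
  x=-3.821: |R|=0.78027 <1
  x=-3.776: |R|=0.77044 <1
  x=-3.080: |R|=0.60083 <1
  x=-2.763: |R|=0.51074 <1
  x=-5.482: |R|=1.07290 >1
  x=-5.395: |R|=1.06034 >1
  x=-5.225: |R|=1.03505 >1
Stable set (-5.0000, 0).

(-5.0000,0); λ=-3 ⇒ h* = (5)/3 = 1.6667.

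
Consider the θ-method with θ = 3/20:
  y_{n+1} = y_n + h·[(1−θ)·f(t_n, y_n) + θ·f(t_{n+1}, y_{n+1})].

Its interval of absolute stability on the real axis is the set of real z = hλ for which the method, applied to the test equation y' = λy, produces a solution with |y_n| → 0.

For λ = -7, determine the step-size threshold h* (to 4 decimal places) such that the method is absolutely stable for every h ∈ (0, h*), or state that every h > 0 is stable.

(-2.8571,0); λ=-7 ⇒ h* = (20/7)/7 = 0.4082.

Set f=λy, z=hλ:
  y_{n+1} = y_n + z·[17/20·y_n + 3/20·y_{n+1}] ⇒ (1 − 3/20z)y_{n+1} = (1 + 17/20z)y_n
  R(z) = (1 + 17/20z)/(1 − 3/20z).

Boundary: |R(x)|=1, x<0.
x=-1.75: |R|=0.3861
R=−1: 1+17/20x = −1+3/20x ⇒ -7/10x=2 ⇒ x=2/(-7/10)=-2.8571
Confirm numerically:
  x=-2.421: |R|=0.77603 <1
  x=-2.265: |R|=0.69061 <1
  x=-1.870: |R|=0.46037 <1
  x=-1.369: |R|=0.13577 <1
  x=-3.424: |R|=1.26216 >1
  x=-3.166: |R|=1.14659 >1
Stable set (-2.8571, 0).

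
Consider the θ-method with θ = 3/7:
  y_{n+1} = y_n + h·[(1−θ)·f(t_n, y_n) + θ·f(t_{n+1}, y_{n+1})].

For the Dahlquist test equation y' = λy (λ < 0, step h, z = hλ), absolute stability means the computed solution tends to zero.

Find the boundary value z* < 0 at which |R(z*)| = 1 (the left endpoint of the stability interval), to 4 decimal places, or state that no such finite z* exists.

Test eqn y'=λy, z=hλ:
  y_{n+1} = y_n + z·[4/7·y_n + 3/7·y_{n+1}] ⇒ (1 − 3/7z)y_{n+1} = (1 + 4/7z)y_n
  R(z) = (1 + 4/7z)/(1 − 3/7z).

Find x<0 with |R(x)|<1.
x=-0.84: |R|=0.3824
R=−1: 1+4/7x = −1+3/7x ⇒ -1/7x=2 ⇒ x=2/(-1/7)=-14.0000
Confirm numerically:
  x=-13.421: |R|=0.98775 <1
  x=-8.701: |R|=0.83992 <1
  x=-8.043: |R|=0.80864 <1
  x=-14.548: |R|=1.01082 >1
  x=-14.372: |R|=1.00742 >1
  x=-14.055: |R|=1.00112 >1
So |R|<1 on (-14.0000, 0).

left endpoint -14.0000.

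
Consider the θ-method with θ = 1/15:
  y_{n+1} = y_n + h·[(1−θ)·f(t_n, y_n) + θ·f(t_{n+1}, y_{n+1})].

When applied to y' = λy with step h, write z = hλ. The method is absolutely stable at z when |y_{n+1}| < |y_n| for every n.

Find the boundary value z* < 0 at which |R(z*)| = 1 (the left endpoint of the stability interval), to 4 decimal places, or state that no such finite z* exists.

left endpoint -2.3077.

Test eqn y'=λy, z=hλ:
  y_{n+1} = y_n + z·[14/15·y_n + 1/15·y_{n+1}] ⇒ (1 − 1/15z)y_{n+1} = (1 + 14/15z)y_n
  R(z) = (1 + 14/15z)/(1 − 1/15z).

Solve |R(x)|<1 on ℝ⁻.
x=-0.32: |R|=0.6867
R=−1: 1+14/15x = −1+1/15x ⇒ -13/15x=2 ⇒ x=2/(-13/15)=-2.3077
Confirm numerically:
  x=-1.992: |R|=0.75847 <1
  x=-1.781: |R|=0.59198 <1
  x=-1.005: |R|=0.05811 <1
  x=-2.572: |R|=1.19554 >1
  x=-2.523: |R|=1.15973 >1
So |R|<1 on (-2.3077, 0).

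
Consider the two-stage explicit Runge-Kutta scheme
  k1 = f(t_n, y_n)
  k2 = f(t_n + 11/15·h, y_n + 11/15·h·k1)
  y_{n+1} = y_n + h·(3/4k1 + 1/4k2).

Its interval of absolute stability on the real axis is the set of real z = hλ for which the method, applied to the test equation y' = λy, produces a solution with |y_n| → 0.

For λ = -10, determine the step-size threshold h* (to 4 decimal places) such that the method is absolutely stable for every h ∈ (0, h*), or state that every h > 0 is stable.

(-5.4545,0); λ=-10 ⇒ h* = (60/11)/10 = 0.5455.

On y'=λy, z=hλ:
  k1=λy_n ⇒ h·k1=z·y_n;  k2=λ(1+11/15z)y_n ⇒ h·k2=z(1+11/15z)y_n
  y_{n+1}/y_n = 1 + 3/4z + 1/4z(1+11/15z) = 1 + z + 11/60z²
  R(z) = 1 + z + 11/60z².

Need |R(x)|<1, x<0.
x=-1.74: |R|=0.1849
R=1: x+11/60x²=0 ⇒ x=−60/11=-5.4545; min R=1−1/(4·11/60)=-0.3636>−1
Confirm numerically:
  x=-3.775: |R|=0.16239 <1
  x=-3.432: |R|=0.27259 <1
  x=-2.759: |R|=0.36345 <1
  x=-2.201: |R|=0.31286 <1
  x=-6.042: |R|=1.65072 >1
  x=-5.911: |R|=1.49465 >1
  x=-5.602: |R|=1.15144 >1
Interval (-5.4545, 0).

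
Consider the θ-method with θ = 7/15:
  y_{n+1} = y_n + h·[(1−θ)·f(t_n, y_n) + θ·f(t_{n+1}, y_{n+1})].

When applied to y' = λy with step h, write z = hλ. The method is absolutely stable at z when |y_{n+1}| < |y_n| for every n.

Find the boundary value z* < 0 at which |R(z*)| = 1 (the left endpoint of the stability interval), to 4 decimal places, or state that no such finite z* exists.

left endpoint -30.0000.

Test eqn y'=λy, z=hλ:
  y_{n+1} = y_n + z·[8/15·y_n + 7/15·y_{n+1}] ⇒ (1 − 7/15z)y_{n+1} = (1 + 8/15z)y_n
  ⇒ R(z) = (1 + 8/15z)/(1 − 7/15z).

Boundary: |R(x)|=1, x<0.
x=-0.93: |R|=0.3515
R=−1: 1+8/15x = −1+7/15x ⇒ -1/15x=2 ⇒ x=2/(-1/15)=-30.0000
Confirm numerically:
  x=-26.344: |R|=0.98167 <1
  x=-20.846: |R|=0.94312 <1
  x=-19.189: |R|=0.92760 <1
  x=-30.577: |R|=1.00252 >1
  x=-30.290: |R|=1.00128 >1
  x=-30.219: |R|=1.00097 >1
So |R|<1 on (-30.0000, 0).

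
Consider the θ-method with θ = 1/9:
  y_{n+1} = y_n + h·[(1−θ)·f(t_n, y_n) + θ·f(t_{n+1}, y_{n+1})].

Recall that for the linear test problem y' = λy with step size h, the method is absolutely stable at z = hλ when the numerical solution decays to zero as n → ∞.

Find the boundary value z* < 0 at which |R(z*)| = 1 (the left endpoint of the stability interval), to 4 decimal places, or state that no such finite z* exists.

z* = -2.5714.

Test eqn y'=λy, z=hλ:
  y_{n+1} = y_n + z·[8/9·y_n + 1/9·y_{n+1}] ⇒ (1 − 1/9z)y_{n+1} = (1 + 8/9z)y_n
  R(z) = (1 + 8/9z)/(1 − 1/9z).

Need |R(x)|<1, x<0.
x=-1.57: |R|=0.3368
R=−1: 1+8/9x = −1+1/9x ⇒ -7/9x=2 ⇒ x=2/(-7/9)=-2.5714
Confirm numerically:
  x=-2.492: |R|=0.95162 <1
  x=-1.880: |R|=0.55515 <1
  x=-1.613: |R|=0.36785 <1
  x=-1.202: |R|=0.06038 <1
  x=-2.989: |R|=1.24381 >1
  x=-2.680: |R|=1.06507 >1
Interval (-2.5714, 0).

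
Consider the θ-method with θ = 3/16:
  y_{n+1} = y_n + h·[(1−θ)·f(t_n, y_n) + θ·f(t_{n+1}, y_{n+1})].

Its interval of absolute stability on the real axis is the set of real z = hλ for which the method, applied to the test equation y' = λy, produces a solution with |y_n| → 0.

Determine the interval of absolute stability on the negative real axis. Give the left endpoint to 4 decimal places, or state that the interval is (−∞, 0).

Test eqn y'=λy, z=hλ:
  y_{n+1} = y_n + z·[13/16·y_n + 3/16·y_{n+1}] ⇒ (1 − 3/16z)y_{n+1} = (1 + 13/16z)y_n
  so R(z) = (1 + 13/16z)/(1 − 3/16z).

Boundary: |R(x)|=1, x<0.
x=-1.78: |R|=0.3346
R=−1: 1+13/16x = −1+3/16x ⇒ -5/8x=2 ⇒ x=2/(-5/8)=-3.2000
Confirm numerically:
  x=-3.072: |R|=0.94924 <1
  x=-2.957: |R|=0.90230 <1
  x=-2.029: |R|=0.46982 <1
  x=-1.644: |R|=0.25664 <1
  x=-3.453: |R|=1.09598 >1
  x=-3.358: |R|=1.06060 >1
  x=-3.238: |R|=1.01478 >1
So |R|<1 on (-3.2000, 0).

z∈(-3.2000,0).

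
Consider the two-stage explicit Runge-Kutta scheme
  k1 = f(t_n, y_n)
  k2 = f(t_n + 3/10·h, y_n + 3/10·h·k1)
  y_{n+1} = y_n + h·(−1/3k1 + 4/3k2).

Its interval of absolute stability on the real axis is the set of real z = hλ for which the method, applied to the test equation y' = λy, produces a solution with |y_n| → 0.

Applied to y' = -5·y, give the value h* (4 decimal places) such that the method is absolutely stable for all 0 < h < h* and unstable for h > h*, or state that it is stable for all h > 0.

(-2.5000,0); λ=-5 ⇒ h* = (5/2)/5 = 0.5000.

With y'=λy (z=hλ):
  k1=λy_n ⇒ h·k1=z·y_n;  k2=λ(1+3/10z)y_n ⇒ h·k2=z(1+3/10z)y_n
  y_{n+1}/y_n = 1 − 1/3z + 4/3z(1+3/10z) = 1 + z + 2/5z²
  Hence R(z) = 1 + z + 2/5z².

Need |R(x)|<1, x<0.
x=-0.85: |R|=0.4390
R=1: x+2/5x²=0 ⇒ x=−5/2=-2.5000; min R=1−1/(4·2/5)=0.3750>−1
Confirm numerically:
  x=-2.345: |R|=0.85461 <1
  x=-1.589: |R|=0.42097 <1
  x=-1.425: |R|=0.38725 <1
  x=-2.647: |R|=1.15564 >1
  x=-2.595: |R|=1.09861 >1
Stable set (-2.5000, 0).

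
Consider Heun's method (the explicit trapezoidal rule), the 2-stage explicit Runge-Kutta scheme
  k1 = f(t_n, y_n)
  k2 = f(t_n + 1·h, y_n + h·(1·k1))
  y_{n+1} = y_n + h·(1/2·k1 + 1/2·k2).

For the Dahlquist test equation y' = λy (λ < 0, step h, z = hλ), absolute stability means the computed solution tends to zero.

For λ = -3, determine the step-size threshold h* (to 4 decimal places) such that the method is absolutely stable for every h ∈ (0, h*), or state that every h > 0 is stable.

(-2.0000,0); λ=-3 ⇒ h* = 0.6667.

Test eqn y'=λy, z=hλ:
  order 2, 2-stage ⇒ R(z)=1+z+z^2/2
  (e.g. R(-0.68)=0.55120, |R|=0.55120)

Boundary: |R(x)|=1, x<0.
x=-0.68: |R|=0.5512
|R(-2.08)|=1.0832 |R(-1.63)|=0.6985 |R(-0.99)|=0.5000
Bisect:
  x_lo=-2.8084 |R|=2.1352  x_hi=-0.2055 |R|=0.8156
  mid=-1.50696 |R|=0.62851 →hi
  mid=-2.15770 |R|=1.17014 →lo
  mid=-1.83233 |R|=0.84639 →hi
  mid=-1.99502 |R|=0.99503 →hi
  mid=-2.07636 |R|=1.07927 →lo
  mid=-2.03569 |R|=1.03632 →lo
  mid=-2.01535 |R|=1.01547 →lo
  ...
  [-2.00010,-1.99994] ⇒ x*=-2.0000
So |R|<1 on (-2.0000, 0).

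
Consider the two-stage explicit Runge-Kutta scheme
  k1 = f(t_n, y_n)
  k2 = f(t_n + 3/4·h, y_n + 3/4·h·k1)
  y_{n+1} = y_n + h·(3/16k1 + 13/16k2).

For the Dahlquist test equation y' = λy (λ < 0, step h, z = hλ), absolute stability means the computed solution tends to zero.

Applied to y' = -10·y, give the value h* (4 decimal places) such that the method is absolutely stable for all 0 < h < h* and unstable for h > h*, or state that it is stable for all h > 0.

Test eqn y'=λy, z=hλ:
  k1=λy_n ⇒ h·k1=z·y_n;  k2=λ(1+3/4z)y_n ⇒ h·k2=z(1+3/4z)y_n
  y_{n+1}/y_n = 1 + 3/16z + 13/16z(1+3/4z) = 1 + z + 39/64z²
  so R(z) = 1 + z + 39/64z².

Find x<0 with |R(x)|<1.
x=-0.94: |R|=0.5984
R=1: x+39/64x²=0 ⇒ x=−64/39=-1.6410; min R=1−1/(4·39/64)=0.5897>−1
Confirm numerically:
  x=-1.411: |R|=0.80222 <1
  x=-1.087: |R|=0.63302 <1
  x=-0.845: |R|=0.59011 <1
  x=-1.980: |R|=1.40899 >1
  x=-1.721: |R|=1.08387 >1
So |R|<1 on (-1.6410, 0).

(-1.6410,0); λ=-10 ⇒ h* = (64/39)/10 = 0.1641.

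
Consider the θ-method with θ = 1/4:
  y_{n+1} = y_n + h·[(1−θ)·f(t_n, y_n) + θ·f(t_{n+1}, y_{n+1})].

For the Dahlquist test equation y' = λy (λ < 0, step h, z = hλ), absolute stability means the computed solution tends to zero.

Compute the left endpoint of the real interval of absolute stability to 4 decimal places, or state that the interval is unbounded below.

z* = -4.0000.

On y'=λy, z=hλ:
  y_{n+1} = y_n + z·[3/4·y_n + 1/4·y_{n+1}] ⇒ (1 − 1/4z)y_{n+1} = (1 + 3/4z)y_n
  so R(z) = (1 + 3/4z)/(1 − 1/4z).

Boundary: |R(x)|=1, x<0.
x=-1.13: |R|=0.1189
R=−1: 1+3/4x = −1+1/4x ⇒ -1/2x=2 ⇒ x=2/(-1/2)=-4.0000
Confirm numerically:
  x=-3.539: |R|=0.87770 <1
  x=-2.891: |R|=0.67813 <1
  x=-2.175: |R|=0.40891 <1
  x=-1.916: |R|=0.29547 <1
  x=-4.469: |R|=1.11076 >1
  x=-4.057: |R|=1.01415 >1
So |R|<1 on (-4.0000, 0).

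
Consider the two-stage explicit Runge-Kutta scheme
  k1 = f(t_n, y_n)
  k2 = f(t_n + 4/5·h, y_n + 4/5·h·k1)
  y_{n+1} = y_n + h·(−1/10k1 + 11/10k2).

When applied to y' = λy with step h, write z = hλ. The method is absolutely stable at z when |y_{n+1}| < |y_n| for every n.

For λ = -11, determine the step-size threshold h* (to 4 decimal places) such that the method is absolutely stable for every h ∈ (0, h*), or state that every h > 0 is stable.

(-1.1364,0); λ=-11 ⇒ h* = (25/22)/11 = 0.1033.

Test eqn y'=λy, z=hλ:
  k1=λy_n ⇒ h·k1=z·y_n;  k2=λ(1+4/5z)y_n ⇒ h·k2=z(1+4/5z)y_n
  y_{n+1}/y_n = 1 − 1/10z + 11/10z(1+4/5z) = 1 + z + 22/25z²
  R(z) = 1 + z + 22/25z².

Solve |R(x)|<1 on ℝ⁻.
x=-1.36: |R|=1.2676
R=1: x+22/25x²=0 ⇒ x=−25/22=-1.1364; min R=1−1/(4·22/25)=0.7159>−1
Confirm numerically:
  x=-0.991: |R|=0.87323 <1
  x=-0.731: |R|=0.73924 <1
  x=-0.547: |R|=0.71630 <1
  x=-1.648: |R|=1.74200 >1
  x=-1.293: |R|=1.17823 >1
So |R|<1 on (-1.1364, 0).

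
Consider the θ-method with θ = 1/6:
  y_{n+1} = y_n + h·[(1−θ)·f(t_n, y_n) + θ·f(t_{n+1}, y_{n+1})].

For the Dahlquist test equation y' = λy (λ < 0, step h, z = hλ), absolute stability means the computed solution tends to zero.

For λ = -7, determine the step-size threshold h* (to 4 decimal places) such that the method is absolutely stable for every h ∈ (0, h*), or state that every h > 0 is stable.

(-3.0000,0); λ=-7 ⇒ h* = (3)/7 = 0.4286.

On y'=λy, z=hλ:
  y_{n+1} = y_n + z·[5/6·y_n + 1/6·y_{n+1}] ⇒ (1 − 1/6z)y_{n+1} = (1 + 5/6z)y_n
  so R(z) = (1 + 5/6z)/(1 − 1/6z).

Boundary: |R(x)|=1, x<0.
x=-1.52: |R|=0.2128
R=−1: 1+5/6x = −1+1/6x ⇒ -2/3x=2 ⇒ x=2/(-2/3)=-3.0000
Confirm numerically:
  x=-2.512: |R|=0.77068 <1
  x=-2.458: |R|=0.74367 <1
  x=-1.850: |R|=0.41401 <1
  x=-1.716: |R|=0.33437 <1
  x=-3.441: |R|=1.18684 >1
  x=-3.390: |R|=1.16613 >1
  x=-3.329: |R|=1.14107 >1
So |R|<1 on (-3.0000, 0).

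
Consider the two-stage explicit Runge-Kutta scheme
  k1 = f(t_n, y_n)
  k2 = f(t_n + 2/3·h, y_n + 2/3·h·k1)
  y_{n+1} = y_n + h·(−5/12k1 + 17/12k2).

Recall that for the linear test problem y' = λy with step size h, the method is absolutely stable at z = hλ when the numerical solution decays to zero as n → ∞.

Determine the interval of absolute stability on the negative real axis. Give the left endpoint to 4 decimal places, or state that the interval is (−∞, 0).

(-1.0588, 0).

On y'=λy, z=hλ:
  k1=λy_n ⇒ h·k1=z·y_n;  k2=λ(1+2/3z)y_n ⇒ h·k2=z(1+2/3z)y_n
  y_{n+1}/y_n = 1 − 5/12z + 17/12z(1+2/3z) = 1 + z + 17/18z²
  R(z) = 1 + z + 17/18z².

Solve |R(x)|<1 on ℝ⁻.
x=-1.13: |R|=1.0760
R=1: x+17/18x²=0 ⇒ x=−18/17=-1.0588; min R=1−1/(4·17/18)=0.7353>−1
Confirm numerically:
  x=-0.746: |R|=0.77960 <1
  x=-0.722: |R|=0.77032 <1
  x=-0.490: |R|=0.73676 <1
  x=-0.485: |R|=0.73716 <1
  x=-1.652: |R|=1.92549 >1
  x=-1.517: |R|=1.65644 >1
  x=-1.390: |R|=1.43476 >1
So |R|<1 on (-1.0588, 0).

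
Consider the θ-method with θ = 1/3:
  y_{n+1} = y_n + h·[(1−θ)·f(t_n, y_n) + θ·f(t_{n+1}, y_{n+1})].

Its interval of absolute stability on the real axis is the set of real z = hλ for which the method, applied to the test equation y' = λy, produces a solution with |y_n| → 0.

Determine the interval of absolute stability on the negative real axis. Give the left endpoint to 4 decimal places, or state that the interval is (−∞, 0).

Set f=λy, z=hλ:
  y_{n+1} = y_n + z·[2/3·y_n + 1/3·y_{n+1}] ⇒ (1 − 1/3z)y_{n+1} = (1 + 2/3z)y_n
  so R(z) = (1 + 2/3z)/(1 − 1/3z).

Need |R(x)|<1, x<0.
x=-0.91: |R|=0.3018
R=−1: 1+2/3x = −1+1/3x ⇒ -1/3x=2 ⇒ x=2/(-1/3)=-6.0000
Confirm numerically:
  x=-4.884: |R|=0.85845 <1
  x=-4.809: |R|=0.84748 <1
  x=-3.080: |R|=0.51974 <1
  x=-6.467: |R|=1.04933 >1
  x=-6.340: |R|=1.03640 >1
  x=-6.235: |R|=1.02545 >1
So |R|<1 on (-6.0000, 0).

z∈(-6.0000,0).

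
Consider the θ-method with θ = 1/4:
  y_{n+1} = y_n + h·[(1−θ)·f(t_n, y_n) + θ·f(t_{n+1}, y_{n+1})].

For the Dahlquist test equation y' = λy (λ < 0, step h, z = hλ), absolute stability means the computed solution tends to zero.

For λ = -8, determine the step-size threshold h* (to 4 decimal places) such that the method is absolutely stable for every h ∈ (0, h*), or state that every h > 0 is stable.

Set f=λy, z=hλ:
  y_{n+1} = y_n + z·[3/4·y_n + 1/4·y_{n+1}] ⇒ (1 − 1/4z)y_{n+1} = (1 + 3/4z)y_n
  ⇒ R(z) = (1 + 3/4z)/(1 − 1/4z).

Boundary: |R(x)|=1, x<0.
x=-0.93: |R|=0.2454
R=−1: 1+3/4x = −1+1/4x ⇒ -1/2x=2 ⇒ x=2/(-1/2)=-4.0000
Confirm numerically:
  x=-3.228: |R|=0.78639 <1
  x=-3.005: |R|=0.71592 <1
  x=-2.914: |R|=0.68585 <1
  x=-4.585: |R|=1.13628 >1
  x=-4.322: |R|=1.07739 >1
So |R|<1 on (-4.0000, 0).

(-4.0000,0); λ=-8 ⇒ h* = (4)/8 = 0.5000.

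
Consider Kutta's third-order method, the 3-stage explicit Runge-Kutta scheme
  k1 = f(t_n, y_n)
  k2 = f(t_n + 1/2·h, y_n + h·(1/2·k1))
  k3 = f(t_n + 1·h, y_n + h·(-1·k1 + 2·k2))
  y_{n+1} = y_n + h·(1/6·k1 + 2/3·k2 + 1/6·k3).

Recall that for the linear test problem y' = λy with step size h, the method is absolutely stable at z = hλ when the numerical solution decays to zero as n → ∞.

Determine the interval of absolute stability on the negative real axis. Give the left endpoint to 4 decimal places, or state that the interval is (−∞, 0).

On y'=λy, z=hλ:
  order 3, 3-stage ⇒ R(z)=1+z+z^2/2+z^3/6
  (e.g. R(-0.45)=0.63606, |R|=0.63606)

Solve |R(x)|<1 on ℝ⁻.
x=-0.45: |R|=0.6361
|R(-2.03)|=0.3638 |R(-1.94)|=0.2751 |R(-1.36)|=0.1456
Bisect:
  x_lo=-2.8484 |R|=1.6435  x_hi=-0.2683 |R|=0.7644
  mid=-1.55840 |R|=0.02512 →hi
  mid=-2.20342 |R|=0.55885 →hi
  mid=-2.52593 |R|=1.02182 →lo
  mid=-2.36468 |R|=0.77259 →hi
  mid=-2.44531 |R|=0.89251 →hi
  mid=-2.48562 |R|=0.95595 →hi
  mid=-2.50578 |R|=0.98858 →hi
  ...
  [-2.51286,-2.51271] ⇒ x*=-2.5127
Stable set (-2.5127, 0).

(-2.5127, 0).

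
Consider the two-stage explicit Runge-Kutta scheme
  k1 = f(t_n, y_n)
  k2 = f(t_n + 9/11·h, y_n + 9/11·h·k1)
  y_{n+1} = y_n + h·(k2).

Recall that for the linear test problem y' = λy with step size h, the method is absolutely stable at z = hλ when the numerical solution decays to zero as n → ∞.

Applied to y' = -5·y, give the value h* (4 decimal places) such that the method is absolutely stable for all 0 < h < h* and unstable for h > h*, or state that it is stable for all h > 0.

With y'=λy (z=hλ):
  k1=λy_n ⇒ h·k1=z·y_n;  k2=λ(1+9/11z)y_n ⇒ h·k2=z(1+9/11z)y_n
  y_{n+1}/y_n = 1 + z(1+9/11z) = 1 + z + 9/11z²
  so R(z) = 1 + z + 9/11z².

Boundary: |R(x)|=1, x<0.
x=-0.76: |R|=0.7126
R=1: x+9/11x²=0 ⇒ x=−11/9=-1.2222; min R=1−1/(4·9/11)=0.6944>−1
Confirm numerically:
  x=-1.153: |R|=0.93470 <1
  x=-1.086: |R|=0.87896 <1
  x=-0.873: |R|=0.75056 <1
  x=-0.529: |R|=0.69996 <1
  x=-1.470: |R|=1.29801 >1
  x=-1.454: |R|=1.27573 >1
  x=-1.284: |R|=1.06490 >1
Stable set (-1.2222, 0).

(-1.2222,0); λ=-5 ⇒ h* = (11/9)/5 = 0.2444.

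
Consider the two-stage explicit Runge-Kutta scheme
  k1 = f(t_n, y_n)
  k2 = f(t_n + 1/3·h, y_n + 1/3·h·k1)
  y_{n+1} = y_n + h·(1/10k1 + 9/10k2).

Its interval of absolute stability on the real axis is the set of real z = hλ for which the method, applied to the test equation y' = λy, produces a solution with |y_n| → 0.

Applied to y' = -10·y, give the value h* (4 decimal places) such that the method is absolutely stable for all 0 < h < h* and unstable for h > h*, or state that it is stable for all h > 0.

(-3.3333,0); λ=-10 ⇒ h* = (10/3)/10 = 0.3333.

On y'=λy, z=hλ:
  k1=λy_n ⇒ h·k1=z·y_n;  k2=λ(1+1/3z)y_n ⇒ h·k2=z(1+1/3z)y_n
  y_{n+1}/y_n = 1 + 1/10z + 9/10z(1+1/3z) = 1 + z + 3/10z²
  ⇒ R(z) = 1 + z + 3/10z².

Need |R(x)|<1, x<0.
x=-1.04: |R|=0.2845
R=1: x+3/10x²=0 ⇒ x=−10/3=-3.3333; min R=1−1/(4·3/10)=0.1667>−1
Confirm numerically:
  x=-2.942: |R|=0.65461 <1
  x=-2.338: |R|=0.30187 <1
  x=-2.203: |R|=0.25296 <1
  x=-1.487: |R|=0.17635 <1
  x=-3.777: |R|=1.50272 >1
  x=-3.464: |R|=1.13579 >1
So |R|<1 on (-3.3333, 0).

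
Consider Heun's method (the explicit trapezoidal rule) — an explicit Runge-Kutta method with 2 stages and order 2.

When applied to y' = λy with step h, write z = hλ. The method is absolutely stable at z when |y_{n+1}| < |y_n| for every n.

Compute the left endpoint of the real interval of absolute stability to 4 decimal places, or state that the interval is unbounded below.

left endpoint -2.0000.

Test eqn y'=λy, z=hλ:
  order 2, 2-stage ⇒ R(z)=1+z+z^2/2
  (e.g. R(-1.66)=0.71780, |R|=0.71780)

Boundary: |R(x)|=1, x<0.
x=-1.66: |R|=0.7178
|R(-1.7)|=0.7450 |R(-0.91)|=0.5041 |R(-0.7)|=0.5450
Bisect:
  x_lo=-2.6353 |R|=1.8370  x_hi=-0.3770 |R|=0.6941
  mid=-1.50612 |R|=0.62808 →hi
  mid=-2.07069 |R|=1.07319 →lo
  mid=-1.78841 |R|=0.81079 →hi
  mid=-1.92955 |R|=0.93203 →hi
  mid=-2.00012 |R|=1.00012 →lo
  mid=-1.96484 |R|=0.96545 →hi
  mid=-1.98248 |R|=0.98263 →hi
  mid=-1.99130 |R|=0.99134 →hi
  ...
  [-2.00012,-1.99998] ⇒ x*=-2.0000
Interval (-2.0000, 0).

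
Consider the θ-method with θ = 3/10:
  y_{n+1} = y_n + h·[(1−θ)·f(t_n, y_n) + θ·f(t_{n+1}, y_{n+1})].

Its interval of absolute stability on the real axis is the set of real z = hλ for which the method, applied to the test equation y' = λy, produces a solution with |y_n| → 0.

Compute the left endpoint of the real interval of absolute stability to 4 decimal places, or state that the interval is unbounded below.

left endpoint -5.0000.

With y'=λy (z=hλ):
  y_{n+1} = y_n + z·[7/10·y_n + 3/10·y_{n+1}] ⇒ (1 − 3/10z)y_{n+1} = (1 + 7/10z)y_n
  so R(z) = (1 + 7/10z)/(1 − 3/10z).

Need |R(x)|<1, x<0.
x=-1.62: |R|=0.0902
R=−1: 1+7/10x = −1+3/10x ⇒ -2/5x=2 ⇒ x=2/(-2/5)=-5.0000
Confirm numerically:
  x=-3.476: |R|=0.70159 <1
  x=-2.495: |R|=0.42694 <1
  x=-2.455: |R|=0.41376 <1
  x=-5.494: |R|=1.07462 >1
  x=-5.368: |R|=1.05639 >1
So |R|<1 on (-5.0000, 0).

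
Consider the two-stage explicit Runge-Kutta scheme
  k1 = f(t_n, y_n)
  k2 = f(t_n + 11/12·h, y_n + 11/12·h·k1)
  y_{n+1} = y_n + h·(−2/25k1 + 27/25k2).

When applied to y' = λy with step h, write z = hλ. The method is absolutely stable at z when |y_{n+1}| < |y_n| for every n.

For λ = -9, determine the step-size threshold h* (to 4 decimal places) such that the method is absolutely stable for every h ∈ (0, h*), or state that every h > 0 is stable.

With y'=λy (z=hλ):
  k1=λy_n ⇒ h·k1=z·y_n;  k2=λ(1+11/12z)y_n ⇒ h·k2=z(1+11/12z)y_n
  y_{n+1}/y_n = 1 − 2/25z + 27/25z(1+11/12z) = 1 + z + 99/100z²
  ⇒ R(z) = 1 + z + 99/100z².

Boundary: |R(x)|=1, x<0.
x=-0.3: |R|=0.7891
R=1: x+99/100x²=0 ⇒ x=−100/99=-1.0101; min R=1−1/(4·99/100)=0.7475>−1
Confirm numerically:
  x=-0.920: |R|=0.91794 <1
  x=-0.794: |R|=0.83013 <1
  x=-0.478: |R|=0.74820 <1
  x=-0.446: |R|=0.75093 <1
  x=-1.342: |R|=1.44095 >1
  x=-1.300: |R|=1.37310 >1
Stable set (-1.0101, 0).

(-1.0101,0); λ=-9 ⇒ h* = (100/99)/9 = 0.1122.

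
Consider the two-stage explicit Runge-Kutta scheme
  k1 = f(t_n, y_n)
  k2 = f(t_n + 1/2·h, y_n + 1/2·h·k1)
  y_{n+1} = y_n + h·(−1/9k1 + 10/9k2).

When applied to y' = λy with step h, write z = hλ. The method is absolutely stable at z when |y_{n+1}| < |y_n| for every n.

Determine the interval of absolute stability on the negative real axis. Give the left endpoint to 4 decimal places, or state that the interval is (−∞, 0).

z∈(-1.8000,0).

On y'=λy, z=hλ:
  k1=λy_n ⇒ h·k1=z·y_n;  k2=λ(1+1/2z)y_n ⇒ h·k2=z(1+1/2z)y_n
  y_{n+1}/y_n = 1 − 1/9z + 10/9z(1+1/2z) = 1 + z + 5/9z²
  ⇒ R(z) = 1 + z + 5/9z².

Boundary: |R(x)|=1, x<0.
x=-1.48: |R|=0.7369
R=1: x+5/9x²=0 ⇒ x=−9/5=-1.8000; min R=1−1/(4·5/9)=0.5500>−1
Confirm numerically:
  x=-1.280: |R|=0.63022 <1
  x=-1.166: |R|=0.58931 <1
  x=-0.768: |R|=0.55968 <1
  x=-2.395: |R|=1.79168 >1
  x=-2.379: |R|=1.76525 >1
  x=-1.840: |R|=1.04089 >1
Interval (-1.8000, 0).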